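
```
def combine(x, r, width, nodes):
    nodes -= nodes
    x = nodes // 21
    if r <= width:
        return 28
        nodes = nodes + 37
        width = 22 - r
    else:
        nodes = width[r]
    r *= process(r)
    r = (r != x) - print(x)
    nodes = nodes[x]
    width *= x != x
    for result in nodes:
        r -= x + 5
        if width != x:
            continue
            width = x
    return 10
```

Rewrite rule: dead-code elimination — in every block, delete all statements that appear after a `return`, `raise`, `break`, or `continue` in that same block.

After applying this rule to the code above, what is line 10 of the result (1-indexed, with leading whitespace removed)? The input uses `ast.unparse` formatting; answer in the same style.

Transformed code:
def combine(x, r, width, nodes):
    nodes -= nodes
    x = nodes // 21
    if r <= width:
        return 28
    else:
        nodes = width[r]
    r *= process(r)
    r = (r != x) - print(x)
    nodes = nodes[x]
    width *= x != x
    for result in nodes:
        r -= x + 5
        if width != x:
            continue
    return 10

nodes = nodes[x]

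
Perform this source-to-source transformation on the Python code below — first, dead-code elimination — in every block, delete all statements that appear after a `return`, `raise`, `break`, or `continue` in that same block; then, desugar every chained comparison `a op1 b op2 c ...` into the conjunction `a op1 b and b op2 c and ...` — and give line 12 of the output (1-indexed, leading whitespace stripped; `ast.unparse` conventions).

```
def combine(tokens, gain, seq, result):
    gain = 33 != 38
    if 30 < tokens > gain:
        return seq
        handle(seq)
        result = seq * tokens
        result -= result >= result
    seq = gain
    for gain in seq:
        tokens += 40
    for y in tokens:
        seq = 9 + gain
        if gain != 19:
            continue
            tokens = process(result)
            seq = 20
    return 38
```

return 38

Transformed code:
def combine(tokens, gain, seq, result):
    gain = 33 != 38
    if 30 < tokens and tokens > gain:
        return seq
    seq = gain
    for gain in seq:
        tokens += 40
    for y in tokens:
        seq = 9 + gain
        if gain != 19:
            continue
    return 38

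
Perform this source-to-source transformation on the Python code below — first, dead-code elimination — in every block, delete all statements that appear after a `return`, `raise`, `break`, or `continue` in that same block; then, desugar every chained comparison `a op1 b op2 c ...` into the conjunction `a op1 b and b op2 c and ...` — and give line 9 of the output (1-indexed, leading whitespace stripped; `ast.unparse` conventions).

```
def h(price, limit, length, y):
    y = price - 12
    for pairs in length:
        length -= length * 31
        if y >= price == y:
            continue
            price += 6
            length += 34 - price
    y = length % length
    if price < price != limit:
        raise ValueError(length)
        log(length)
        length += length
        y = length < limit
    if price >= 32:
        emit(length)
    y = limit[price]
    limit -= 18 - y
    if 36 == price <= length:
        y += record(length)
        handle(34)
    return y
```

raise ValueError(length)

Transformed code:
def h(price, limit, length, y):
    y = price - 12
    for pairs in length:
        length -= length * 31
        if y >= price and price == y:
            continue
    y = length % length
    if price < price and price != limit:
        raise ValueError(length)
    if price >= 32:
        emit(length)
    y = limit[price]
    limit -= 18 - y
    if 36 == price and price <= length:
        y += record(length)
        handle(34)
    return y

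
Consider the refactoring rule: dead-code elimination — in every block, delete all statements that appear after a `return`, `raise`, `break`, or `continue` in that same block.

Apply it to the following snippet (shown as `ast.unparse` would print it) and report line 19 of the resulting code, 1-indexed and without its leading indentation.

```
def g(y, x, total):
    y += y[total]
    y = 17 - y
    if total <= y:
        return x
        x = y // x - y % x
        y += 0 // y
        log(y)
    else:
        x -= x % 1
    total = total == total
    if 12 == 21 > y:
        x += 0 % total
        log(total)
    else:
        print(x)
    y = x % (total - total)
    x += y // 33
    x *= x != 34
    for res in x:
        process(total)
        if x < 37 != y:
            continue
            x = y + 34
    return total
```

if x < 37 != y:

Transformed code:
def g(y, x, total):
    y += y[total]
    y = 17 - y
    if total <= y:
        return x
    else:
        x -= x % 1
    total = total == total
    if 12 == 21 > y:
        x += 0 % total
        log(total)
    else:
        print(x)
    y = x % (total - total)
    x += y // 33
    x *= x != 34
    for res in x:
        process(total)
        if x < 37 != y:
            continue
    return total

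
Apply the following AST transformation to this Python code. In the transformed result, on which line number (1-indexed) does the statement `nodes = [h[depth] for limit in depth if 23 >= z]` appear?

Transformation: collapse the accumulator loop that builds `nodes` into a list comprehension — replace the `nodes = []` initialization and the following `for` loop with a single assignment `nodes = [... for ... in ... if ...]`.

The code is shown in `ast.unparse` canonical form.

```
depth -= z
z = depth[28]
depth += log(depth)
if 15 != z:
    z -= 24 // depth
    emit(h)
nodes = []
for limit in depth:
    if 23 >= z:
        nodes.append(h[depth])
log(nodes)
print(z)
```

7

Transformed code:
depth -= z
z = depth[28]
depth += log(depth)
if 15 != z:
    z -= 24 // depth
    emit(h)
nodes = [h[depth] for limit in depth if 23 >= z]
log(nodes)
print(z)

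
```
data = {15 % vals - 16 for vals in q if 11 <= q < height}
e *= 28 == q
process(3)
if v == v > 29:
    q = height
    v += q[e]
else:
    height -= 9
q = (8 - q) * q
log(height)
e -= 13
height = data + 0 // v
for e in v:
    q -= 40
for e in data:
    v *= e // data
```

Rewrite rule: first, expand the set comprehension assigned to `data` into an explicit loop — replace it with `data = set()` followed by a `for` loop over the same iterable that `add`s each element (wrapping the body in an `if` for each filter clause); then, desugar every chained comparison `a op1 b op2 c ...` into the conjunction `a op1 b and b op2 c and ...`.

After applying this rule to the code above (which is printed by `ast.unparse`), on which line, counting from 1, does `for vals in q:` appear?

Transformed code:
data = set()
for vals in q:
    if 11 <= q and q < height:
        data.add(15 % vals - 16)
e *= 28 == q
process(3)
if v == v and v > 29:
    q = height
    v += q[e]
else:
    height -= 9
q = (8 - q) * q
log(height)
e -= 13
height = data + 0 // v
for e in v:
    q -= 40
for e in data:
    v *= e // data

2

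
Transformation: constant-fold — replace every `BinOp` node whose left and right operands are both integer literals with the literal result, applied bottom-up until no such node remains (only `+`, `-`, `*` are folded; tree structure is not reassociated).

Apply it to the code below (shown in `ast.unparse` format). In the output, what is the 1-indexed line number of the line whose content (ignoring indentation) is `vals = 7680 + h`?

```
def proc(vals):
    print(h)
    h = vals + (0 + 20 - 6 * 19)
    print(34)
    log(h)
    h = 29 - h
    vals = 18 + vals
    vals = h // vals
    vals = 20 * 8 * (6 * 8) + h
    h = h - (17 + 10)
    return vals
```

9

Transformed code:
def proc(vals):
    print(h)
    h = vals + -94
    print(34)
    log(h)
    h = 29 - h
    vals = 18 + vals
    vals = h // vals
    vals = 7680 + h
    h = h - 27
    return vals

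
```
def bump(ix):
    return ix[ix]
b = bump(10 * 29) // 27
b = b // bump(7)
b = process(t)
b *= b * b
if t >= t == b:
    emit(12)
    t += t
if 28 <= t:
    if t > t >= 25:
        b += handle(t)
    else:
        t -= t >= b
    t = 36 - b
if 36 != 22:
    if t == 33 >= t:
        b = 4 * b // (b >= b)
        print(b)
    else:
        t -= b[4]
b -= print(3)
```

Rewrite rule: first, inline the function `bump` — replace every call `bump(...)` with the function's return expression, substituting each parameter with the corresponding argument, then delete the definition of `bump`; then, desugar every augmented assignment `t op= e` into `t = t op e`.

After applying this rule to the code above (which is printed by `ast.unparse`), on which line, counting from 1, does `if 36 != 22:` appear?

Transformed code:
b = (10 * 29)[10 * 29] // 27
b = b // 7[7]
b = process(t)
b = b * (b * b)
if t >= t == b:
    emit(12)
    t = t + t
if 28 <= t:
    if t > t >= 25:
        b = b + handle(t)
    else:
        t = t - (t >= b)
    t = 36 - b
if 36 != 22:
    if t == 33 >= t:
        b = 4 * b // (b >= b)
        print(b)
    else:
        t = t - b[4]
b = b - print(3)

14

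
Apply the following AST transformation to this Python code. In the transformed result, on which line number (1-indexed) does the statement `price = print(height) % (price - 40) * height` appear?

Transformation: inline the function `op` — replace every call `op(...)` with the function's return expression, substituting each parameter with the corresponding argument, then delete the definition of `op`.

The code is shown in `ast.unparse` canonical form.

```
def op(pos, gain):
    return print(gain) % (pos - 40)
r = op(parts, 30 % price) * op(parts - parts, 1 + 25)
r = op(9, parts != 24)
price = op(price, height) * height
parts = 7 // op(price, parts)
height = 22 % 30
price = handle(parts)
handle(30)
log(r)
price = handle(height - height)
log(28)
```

Transformed code:
r = print(30 % price) % (parts - 40) * (print(1 + 25) % (parts - parts - 40))
r = print(parts != 24) % (9 - 40)
price = print(height) % (price - 40) * height
parts = 7 // (print(parts) % (price - 40))
height = 22 % 30
price = handle(parts)
handle(30)
log(r)
price = handle(height - height)
log(28)

3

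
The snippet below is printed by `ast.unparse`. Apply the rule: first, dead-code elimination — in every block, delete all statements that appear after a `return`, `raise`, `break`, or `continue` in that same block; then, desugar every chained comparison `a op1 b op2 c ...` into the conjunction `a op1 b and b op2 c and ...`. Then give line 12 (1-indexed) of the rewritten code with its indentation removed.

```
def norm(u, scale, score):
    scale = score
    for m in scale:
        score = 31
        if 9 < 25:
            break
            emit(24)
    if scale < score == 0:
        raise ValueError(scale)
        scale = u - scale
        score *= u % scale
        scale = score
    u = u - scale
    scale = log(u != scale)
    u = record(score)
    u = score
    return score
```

Transformed code:
def norm(u, scale, score):
    scale = score
    for m in scale:
        score = 31
        if 9 < 25:
            break
    if scale < score and score == 0:
        raise ValueError(scale)
    u = u - scale
    scale = log(u != scale)
    u = record(score)
    u = score
    return score

u = score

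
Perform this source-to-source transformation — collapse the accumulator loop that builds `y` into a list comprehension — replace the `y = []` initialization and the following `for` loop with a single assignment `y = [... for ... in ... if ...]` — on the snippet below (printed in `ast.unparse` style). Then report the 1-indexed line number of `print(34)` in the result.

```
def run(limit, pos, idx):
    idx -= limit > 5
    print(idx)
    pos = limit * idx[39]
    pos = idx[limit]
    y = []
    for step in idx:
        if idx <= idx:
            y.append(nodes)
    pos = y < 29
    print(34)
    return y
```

8

Transformed code:
def run(limit, pos, idx):
    idx -= limit > 5
    print(idx)
    pos = limit * idx[39]
    pos = idx[limit]
    y = [nodes for step in idx if idx <= idx]
    pos = y < 29
    print(34)
    return y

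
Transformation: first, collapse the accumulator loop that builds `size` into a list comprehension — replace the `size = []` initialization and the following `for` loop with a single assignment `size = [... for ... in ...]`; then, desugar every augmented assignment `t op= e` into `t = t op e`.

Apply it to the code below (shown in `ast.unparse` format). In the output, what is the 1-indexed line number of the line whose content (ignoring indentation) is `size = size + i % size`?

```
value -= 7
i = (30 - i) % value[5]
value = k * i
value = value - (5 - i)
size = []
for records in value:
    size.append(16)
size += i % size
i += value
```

Transformed code:
value = value - 7
i = (30 - i) % value[5]
value = k * i
value = value - (5 - i)
size = [16 for records in value]
size = size + i % size
i = i + value

6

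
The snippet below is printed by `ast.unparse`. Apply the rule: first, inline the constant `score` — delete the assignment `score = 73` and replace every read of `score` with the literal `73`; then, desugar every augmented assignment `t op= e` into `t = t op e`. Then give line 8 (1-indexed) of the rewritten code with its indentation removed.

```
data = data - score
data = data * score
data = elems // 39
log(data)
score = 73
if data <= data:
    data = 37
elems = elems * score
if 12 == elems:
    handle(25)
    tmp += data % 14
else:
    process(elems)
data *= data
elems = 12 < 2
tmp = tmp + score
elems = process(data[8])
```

Transformed code:
data = data - 73
data = data * 73
data = elems // 39
log(data)
if data <= data:
    data = 37
elems = elems * 73
if 12 == elems:
    handle(25)
    tmp = tmp + data % 14
else:
    process(elems)
data = data * data
elems = 12 < 2
tmp = tmp + 73
elems = process(data[8])

if 12 == elems:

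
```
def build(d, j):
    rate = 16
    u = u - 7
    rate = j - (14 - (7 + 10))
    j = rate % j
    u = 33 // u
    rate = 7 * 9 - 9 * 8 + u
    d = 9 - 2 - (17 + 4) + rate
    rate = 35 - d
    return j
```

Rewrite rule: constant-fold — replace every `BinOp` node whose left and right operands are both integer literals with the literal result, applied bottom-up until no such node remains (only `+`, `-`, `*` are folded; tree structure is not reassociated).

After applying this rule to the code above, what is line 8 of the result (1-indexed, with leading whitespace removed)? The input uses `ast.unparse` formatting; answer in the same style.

d = -14 + rate

Transformed code:
def build(d, j):
    rate = 16
    u = u - 7
    rate = j - -3
    j = rate % j
    u = 33 // u
    rate = -9 + u
    d = -14 + rate
    rate = 35 - d
    return j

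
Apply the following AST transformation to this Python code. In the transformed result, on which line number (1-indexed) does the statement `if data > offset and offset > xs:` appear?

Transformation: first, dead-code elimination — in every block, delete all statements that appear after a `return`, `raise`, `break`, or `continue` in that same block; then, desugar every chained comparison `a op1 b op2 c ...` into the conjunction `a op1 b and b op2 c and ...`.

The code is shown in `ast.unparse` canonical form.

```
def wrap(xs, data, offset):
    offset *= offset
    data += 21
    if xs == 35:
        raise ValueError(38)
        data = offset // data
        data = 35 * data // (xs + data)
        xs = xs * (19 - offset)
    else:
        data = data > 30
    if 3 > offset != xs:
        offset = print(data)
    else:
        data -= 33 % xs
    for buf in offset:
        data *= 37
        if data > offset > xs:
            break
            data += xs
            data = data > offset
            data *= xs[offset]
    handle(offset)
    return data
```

Transformed code:
def wrap(xs, data, offset):
    offset *= offset
    data += 21
    if xs == 35:
        raise ValueError(38)
    else:
        data = data > 30
    if 3 > offset and offset != xs:
        offset = print(data)
    else:
        data -= 33 % xs
    for buf in offset:
        data *= 37
        if data > offset and offset > xs:
            break
    handle(offset)
    return data

14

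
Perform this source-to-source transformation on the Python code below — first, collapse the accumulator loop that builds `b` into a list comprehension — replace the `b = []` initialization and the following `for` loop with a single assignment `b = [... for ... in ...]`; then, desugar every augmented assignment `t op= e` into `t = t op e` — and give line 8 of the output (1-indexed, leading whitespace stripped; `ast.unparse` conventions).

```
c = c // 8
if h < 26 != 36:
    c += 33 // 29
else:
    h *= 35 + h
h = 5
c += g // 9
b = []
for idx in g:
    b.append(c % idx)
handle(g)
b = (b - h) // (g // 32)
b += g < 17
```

Transformed code:
c = c // 8
if h < 26 != 36:
    c = c + 33 // 29
else:
    h = h * (35 + h)
h = 5
c = c + g // 9
b = [c % idx for idx in g]
handle(g)
b = (b - h) // (g // 32)
b = b + (g < 17)

b = [c % idx for idx in g]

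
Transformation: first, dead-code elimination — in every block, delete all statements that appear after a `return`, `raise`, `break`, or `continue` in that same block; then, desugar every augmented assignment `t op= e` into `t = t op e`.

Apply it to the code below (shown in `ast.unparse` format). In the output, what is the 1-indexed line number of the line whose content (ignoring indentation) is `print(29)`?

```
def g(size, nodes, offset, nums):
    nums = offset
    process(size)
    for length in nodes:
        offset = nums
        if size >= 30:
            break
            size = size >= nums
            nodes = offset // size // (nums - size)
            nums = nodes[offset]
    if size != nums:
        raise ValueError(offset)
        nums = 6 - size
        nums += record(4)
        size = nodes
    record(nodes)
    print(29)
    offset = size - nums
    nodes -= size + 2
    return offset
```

11

Transformed code:
def g(size, nodes, offset, nums):
    nums = offset
    process(size)
    for length in nodes:
        offset = nums
        if size >= 30:
            break
    if size != nums:
        raise ValueError(offset)
    record(nodes)
    print(29)
    offset = size - nums
    nodes = nodes - (size + 2)
    return offset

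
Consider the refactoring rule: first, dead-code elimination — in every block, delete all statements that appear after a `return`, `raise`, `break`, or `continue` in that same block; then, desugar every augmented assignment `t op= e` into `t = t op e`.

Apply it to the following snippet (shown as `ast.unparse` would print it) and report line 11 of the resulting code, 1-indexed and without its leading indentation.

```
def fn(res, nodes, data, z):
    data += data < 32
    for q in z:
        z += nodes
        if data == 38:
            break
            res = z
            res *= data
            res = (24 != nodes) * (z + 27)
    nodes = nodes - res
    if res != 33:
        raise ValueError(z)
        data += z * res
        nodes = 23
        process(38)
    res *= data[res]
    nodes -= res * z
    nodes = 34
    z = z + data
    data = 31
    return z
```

Transformed code:
def fn(res, nodes, data, z):
    data = data + (data < 32)
    for q in z:
        z = z + nodes
        if data == 38:
            break
    nodes = nodes - res
    if res != 33:
        raise ValueError(z)
    res = res * data[res]
    nodes = nodes - res * z
    nodes = 34
    z = z + data
    data = 31
    return z

nodes = nodes - res * z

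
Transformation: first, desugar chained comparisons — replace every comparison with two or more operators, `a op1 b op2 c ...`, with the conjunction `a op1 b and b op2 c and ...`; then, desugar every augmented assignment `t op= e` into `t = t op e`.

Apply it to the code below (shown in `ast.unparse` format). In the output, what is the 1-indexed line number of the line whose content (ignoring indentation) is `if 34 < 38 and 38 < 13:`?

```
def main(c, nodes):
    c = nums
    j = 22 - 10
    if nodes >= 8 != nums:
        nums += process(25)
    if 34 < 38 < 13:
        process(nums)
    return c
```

Transformed code:
def main(c, nodes):
    c = nums
    j = 22 - 10
    if nodes >= 8 and 8 != nums:
        nums = nums + process(25)
    if 34 < 38 and 38 < 13:
        process(nums)
    return c

6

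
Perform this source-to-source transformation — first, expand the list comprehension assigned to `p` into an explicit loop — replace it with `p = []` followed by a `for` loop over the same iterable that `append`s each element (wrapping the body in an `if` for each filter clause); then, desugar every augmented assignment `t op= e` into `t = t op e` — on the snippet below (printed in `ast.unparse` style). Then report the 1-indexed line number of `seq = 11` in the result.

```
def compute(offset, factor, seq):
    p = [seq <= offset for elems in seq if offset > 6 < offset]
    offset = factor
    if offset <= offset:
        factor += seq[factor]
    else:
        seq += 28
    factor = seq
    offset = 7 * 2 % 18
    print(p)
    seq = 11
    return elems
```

Transformed code:
def compute(offset, factor, seq):
    p = []
    for elems in seq:
        if offset > 6 < offset:
            p.append(seq <= offset)
    offset = factor
    if offset <= offset:
        factor = factor + seq[factor]
    else:
        seq = seq + 28
    factor = seq
    offset = 7 * 2 % 18
    print(p)
    seq = 11
    return elems

14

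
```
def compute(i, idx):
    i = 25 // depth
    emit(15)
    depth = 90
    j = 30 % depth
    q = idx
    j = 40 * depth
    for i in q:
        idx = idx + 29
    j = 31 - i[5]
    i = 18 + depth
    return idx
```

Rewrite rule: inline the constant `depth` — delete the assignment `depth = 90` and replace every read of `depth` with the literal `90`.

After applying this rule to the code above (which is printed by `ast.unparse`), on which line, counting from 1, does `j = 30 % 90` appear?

Transformed code:
def compute(i, idx):
    i = 25 // 90
    emit(15)
    j = 30 % 90
    q = idx
    j = 40 * 90
    for i in q:
        idx = idx + 29
    j = 31 - i[5]
    i = 18 + 90
    return idx

4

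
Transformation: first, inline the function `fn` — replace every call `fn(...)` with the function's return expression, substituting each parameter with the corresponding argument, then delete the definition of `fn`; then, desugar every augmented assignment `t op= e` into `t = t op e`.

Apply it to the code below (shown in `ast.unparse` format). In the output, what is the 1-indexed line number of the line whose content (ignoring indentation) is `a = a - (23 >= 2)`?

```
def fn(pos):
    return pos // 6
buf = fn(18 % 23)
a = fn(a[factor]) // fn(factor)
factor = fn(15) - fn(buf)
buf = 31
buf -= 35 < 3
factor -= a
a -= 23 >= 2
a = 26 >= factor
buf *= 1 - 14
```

Transformed code:
buf = 18 % 23 // 6
a = a[factor] // 6 // (factor // 6)
factor = 15 // 6 - buf // 6
buf = 31
buf = buf - (35 < 3)
factor = factor - a
a = a - (23 >= 2)
a = 26 >= factor
buf = buf * (1 - 14)

7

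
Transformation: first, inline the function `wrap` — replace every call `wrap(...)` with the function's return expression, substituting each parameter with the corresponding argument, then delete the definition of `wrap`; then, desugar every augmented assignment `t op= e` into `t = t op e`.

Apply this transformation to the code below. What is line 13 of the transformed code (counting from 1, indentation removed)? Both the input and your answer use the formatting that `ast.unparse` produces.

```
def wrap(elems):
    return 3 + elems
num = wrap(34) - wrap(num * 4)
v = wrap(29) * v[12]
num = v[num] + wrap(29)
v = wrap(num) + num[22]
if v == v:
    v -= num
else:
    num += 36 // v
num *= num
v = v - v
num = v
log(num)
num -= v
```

num = num - v

Transformed code:
num = 3 + 34 - (3 + num * 4)
v = (3 + 29) * v[12]
num = v[num] + (3 + 29)
v = 3 + num + num[22]
if v == v:
    v = v - num
else:
    num = num + 36 // v
num = num * num
v = v - v
num = v
log(num)
num = num - v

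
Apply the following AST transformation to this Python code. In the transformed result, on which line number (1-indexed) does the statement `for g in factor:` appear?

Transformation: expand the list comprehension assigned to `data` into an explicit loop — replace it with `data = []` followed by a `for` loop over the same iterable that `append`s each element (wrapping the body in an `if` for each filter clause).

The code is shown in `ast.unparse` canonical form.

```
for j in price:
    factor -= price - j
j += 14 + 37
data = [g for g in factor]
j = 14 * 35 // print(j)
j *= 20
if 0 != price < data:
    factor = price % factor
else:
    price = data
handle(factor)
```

Transformed code:
for j in price:
    factor -= price - j
j += 14 + 37
data = []
for g in factor:
    data.append(g)
j = 14 * 35 // print(j)
j *= 20
if 0 != price < data:
    factor = price % factor
else:
    price = data
handle(factor)

5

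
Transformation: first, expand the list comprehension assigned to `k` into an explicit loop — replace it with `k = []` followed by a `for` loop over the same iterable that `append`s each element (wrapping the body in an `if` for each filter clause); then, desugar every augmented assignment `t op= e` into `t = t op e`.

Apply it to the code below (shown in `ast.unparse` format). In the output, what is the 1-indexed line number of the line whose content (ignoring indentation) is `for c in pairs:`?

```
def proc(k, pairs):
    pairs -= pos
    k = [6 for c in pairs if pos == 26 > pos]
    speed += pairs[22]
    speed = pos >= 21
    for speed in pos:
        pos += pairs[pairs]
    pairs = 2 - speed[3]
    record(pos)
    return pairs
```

4

Transformed code:
def proc(k, pairs):
    pairs = pairs - pos
    k = []
    for c in pairs:
        if pos == 26 > pos:
            k.append(6)
    speed = speed + pairs[22]
    speed = pos >= 21
    for speed in pos:
        pos = pos + pairs[pairs]
    pairs = 2 - speed[3]
    record(pos)
    return pairs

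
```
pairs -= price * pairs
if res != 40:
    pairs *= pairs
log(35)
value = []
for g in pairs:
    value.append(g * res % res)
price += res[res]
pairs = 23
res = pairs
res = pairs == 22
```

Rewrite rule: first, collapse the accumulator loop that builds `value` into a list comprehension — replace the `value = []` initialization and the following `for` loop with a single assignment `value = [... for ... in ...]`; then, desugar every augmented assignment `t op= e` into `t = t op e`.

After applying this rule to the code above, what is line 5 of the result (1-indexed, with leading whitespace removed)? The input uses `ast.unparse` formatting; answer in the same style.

Transformed code:
pairs = pairs - price * pairs
if res != 40:
    pairs = pairs * pairs
log(35)
value = [g * res % res for g in pairs]
price = price + res[res]
pairs = 23
res = pairs
res = pairs == 22

value = [g * res % res for g in pairs]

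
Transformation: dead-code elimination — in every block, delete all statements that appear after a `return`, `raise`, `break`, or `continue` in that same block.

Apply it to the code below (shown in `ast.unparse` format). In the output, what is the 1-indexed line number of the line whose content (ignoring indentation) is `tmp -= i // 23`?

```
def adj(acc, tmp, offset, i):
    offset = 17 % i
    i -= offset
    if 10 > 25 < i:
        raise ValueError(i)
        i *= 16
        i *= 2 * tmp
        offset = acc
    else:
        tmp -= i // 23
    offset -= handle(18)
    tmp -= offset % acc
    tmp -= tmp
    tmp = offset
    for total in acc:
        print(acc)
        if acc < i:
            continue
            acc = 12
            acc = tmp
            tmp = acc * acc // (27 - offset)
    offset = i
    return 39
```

Transformed code:
def adj(acc, tmp, offset, i):
    offset = 17 % i
    i -= offset
    if 10 > 25 < i:
        raise ValueError(i)
    else:
        tmp -= i // 23
    offset -= handle(18)
    tmp -= offset % acc
    tmp -= tmp
    tmp = offset
    for total in acc:
        print(acc)
        if acc < i:
            continue
    offset = i
    return 39

7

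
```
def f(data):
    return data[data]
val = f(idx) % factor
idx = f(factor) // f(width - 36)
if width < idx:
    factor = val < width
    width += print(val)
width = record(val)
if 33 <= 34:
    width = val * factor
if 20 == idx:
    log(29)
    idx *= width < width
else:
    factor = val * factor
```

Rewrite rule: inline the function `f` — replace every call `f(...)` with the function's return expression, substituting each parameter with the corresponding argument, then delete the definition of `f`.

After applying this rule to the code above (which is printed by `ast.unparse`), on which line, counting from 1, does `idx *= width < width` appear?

11

Transformed code:
val = idx[idx] % factor
idx = factor[factor] // (width - 36)[width - 36]
if width < idx:
    factor = val < width
    width += print(val)
width = record(val)
if 33 <= 34:
    width = val * factor
if 20 == idx:
    log(29)
    idx *= width < width
else:
    factor = val * factor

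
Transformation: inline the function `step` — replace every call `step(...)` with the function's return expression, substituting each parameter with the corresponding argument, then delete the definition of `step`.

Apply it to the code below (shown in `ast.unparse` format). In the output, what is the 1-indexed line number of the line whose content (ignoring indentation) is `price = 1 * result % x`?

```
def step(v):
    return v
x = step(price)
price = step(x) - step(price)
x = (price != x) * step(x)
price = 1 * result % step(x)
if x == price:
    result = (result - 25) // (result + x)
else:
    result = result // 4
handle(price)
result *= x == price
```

4

Transformed code:
x = price
price = x - price
x = (price != x) * x
price = 1 * result % x
if x == price:
    result = (result - 25) // (result + x)
else:
    result = result // 4
handle(price)
result *= x == price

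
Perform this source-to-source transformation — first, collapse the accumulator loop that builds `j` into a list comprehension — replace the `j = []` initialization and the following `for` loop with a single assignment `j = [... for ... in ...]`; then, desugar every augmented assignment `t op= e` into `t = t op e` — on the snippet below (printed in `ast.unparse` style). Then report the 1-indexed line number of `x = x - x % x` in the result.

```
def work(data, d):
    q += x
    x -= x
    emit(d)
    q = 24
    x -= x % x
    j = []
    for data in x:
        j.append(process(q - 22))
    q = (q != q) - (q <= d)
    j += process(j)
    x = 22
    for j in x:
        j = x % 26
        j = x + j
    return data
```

6

Transformed code:
def work(data, d):
    q = q + x
    x = x - x
    emit(d)
    q = 24
    x = x - x % x
    j = [process(q - 22) for data in x]
    q = (q != q) - (q <= d)
    j = j + process(j)
    x = 22
    for j in x:
        j = x % 26
        j = x + j
    return data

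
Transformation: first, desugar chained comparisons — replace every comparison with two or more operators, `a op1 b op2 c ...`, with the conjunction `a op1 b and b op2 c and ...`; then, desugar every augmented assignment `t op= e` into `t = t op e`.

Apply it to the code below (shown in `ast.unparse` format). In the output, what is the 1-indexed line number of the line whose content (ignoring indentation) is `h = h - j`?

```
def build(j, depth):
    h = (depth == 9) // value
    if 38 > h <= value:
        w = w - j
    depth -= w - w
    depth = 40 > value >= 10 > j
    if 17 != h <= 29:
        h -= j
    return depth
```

8

Transformed code:
def build(j, depth):
    h = (depth == 9) // value
    if 38 > h and h <= value:
        w = w - j
    depth = depth - (w - w)
    depth = 40 > value and value >= 10 and (10 > j)
    if 17 != h and h <= 29:
        h = h - j
    return depth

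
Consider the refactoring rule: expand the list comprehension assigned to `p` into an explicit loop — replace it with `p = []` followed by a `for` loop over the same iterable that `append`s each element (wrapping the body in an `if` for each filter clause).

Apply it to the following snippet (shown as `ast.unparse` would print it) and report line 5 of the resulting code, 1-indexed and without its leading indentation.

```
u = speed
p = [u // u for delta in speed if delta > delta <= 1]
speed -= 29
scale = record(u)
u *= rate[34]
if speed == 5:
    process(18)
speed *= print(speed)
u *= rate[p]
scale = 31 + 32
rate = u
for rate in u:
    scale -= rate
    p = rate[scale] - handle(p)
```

p.append(u // u)

Transformed code:
u = speed
p = []
for delta in speed:
    if delta > delta <= 1:
        p.append(u // u)
speed -= 29
scale = record(u)
u *= rate[34]
if speed == 5:
    process(18)
speed *= print(speed)
u *= rate[p]
scale = 31 + 32
rate = u
for rate in u:
    scale -= rate
    p = rate[scale] - handle(p)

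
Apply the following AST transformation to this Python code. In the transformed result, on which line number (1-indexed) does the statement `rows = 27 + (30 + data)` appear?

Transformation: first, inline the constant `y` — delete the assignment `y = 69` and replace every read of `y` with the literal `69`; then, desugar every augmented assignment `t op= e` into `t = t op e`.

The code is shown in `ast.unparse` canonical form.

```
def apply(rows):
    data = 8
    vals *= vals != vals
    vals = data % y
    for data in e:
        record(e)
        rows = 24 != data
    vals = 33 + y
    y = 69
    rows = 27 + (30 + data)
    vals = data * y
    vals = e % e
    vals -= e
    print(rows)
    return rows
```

9

Transformed code:
def apply(rows):
    data = 8
    vals = vals * (vals != vals)
    vals = data % 69
    for data in e:
        record(e)
        rows = 24 != data
    vals = 33 + 69
    rows = 27 + (30 + data)
    vals = data * 69
    vals = e % e
    vals = vals - e
    print(rows)
    return rows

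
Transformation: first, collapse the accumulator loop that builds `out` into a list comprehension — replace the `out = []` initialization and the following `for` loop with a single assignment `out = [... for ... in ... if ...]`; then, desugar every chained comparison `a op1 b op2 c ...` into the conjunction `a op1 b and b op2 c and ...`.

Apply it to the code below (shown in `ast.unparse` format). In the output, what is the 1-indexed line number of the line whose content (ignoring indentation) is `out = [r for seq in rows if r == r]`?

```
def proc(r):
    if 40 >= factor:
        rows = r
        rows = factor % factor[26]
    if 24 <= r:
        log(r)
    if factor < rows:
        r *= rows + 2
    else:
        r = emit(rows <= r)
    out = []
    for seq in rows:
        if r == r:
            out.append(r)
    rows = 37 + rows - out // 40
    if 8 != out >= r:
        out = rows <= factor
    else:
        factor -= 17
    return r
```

Transformed code:
def proc(r):
    if 40 >= factor:
        rows = r
        rows = factor % factor[26]
    if 24 <= r:
        log(r)
    if factor < rows:
        r *= rows + 2
    else:
        r = emit(rows <= r)
    out = [r for seq in rows if r == r]
    rows = 37 + rows - out // 40
    if 8 != out and out >= r:
        out = rows <= factor
    else:
        factor -= 17
    return r

11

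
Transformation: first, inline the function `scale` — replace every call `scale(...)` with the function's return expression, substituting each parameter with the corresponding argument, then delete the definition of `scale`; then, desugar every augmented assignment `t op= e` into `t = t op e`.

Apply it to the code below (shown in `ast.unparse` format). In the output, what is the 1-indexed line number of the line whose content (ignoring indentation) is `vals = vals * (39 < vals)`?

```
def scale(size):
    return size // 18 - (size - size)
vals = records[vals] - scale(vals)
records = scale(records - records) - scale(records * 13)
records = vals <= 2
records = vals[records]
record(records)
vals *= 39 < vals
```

Transformed code:
vals = records[vals] - (vals // 18 - (vals - vals))
records = (records - records) // 18 - (records - records - (records - records)) - (records * 13 // 18 - (records * 13 - records * 13))
records = vals <= 2
records = vals[records]
record(records)
vals = vals * (39 < vals)

6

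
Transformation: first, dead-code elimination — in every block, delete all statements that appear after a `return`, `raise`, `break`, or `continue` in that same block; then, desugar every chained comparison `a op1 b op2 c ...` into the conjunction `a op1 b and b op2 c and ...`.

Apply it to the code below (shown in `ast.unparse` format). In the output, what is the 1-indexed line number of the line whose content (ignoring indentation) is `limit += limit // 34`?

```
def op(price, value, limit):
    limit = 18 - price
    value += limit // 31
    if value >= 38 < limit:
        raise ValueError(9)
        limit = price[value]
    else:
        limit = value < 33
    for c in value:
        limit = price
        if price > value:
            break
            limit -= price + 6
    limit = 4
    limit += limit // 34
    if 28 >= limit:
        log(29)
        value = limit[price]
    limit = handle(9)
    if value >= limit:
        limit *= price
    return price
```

Transformed code:
def op(price, value, limit):
    limit = 18 - price
    value += limit // 31
    if value >= 38 and 38 < limit:
        raise ValueError(9)
    else:
        limit = value < 33
    for c in value:
        limit = price
        if price > value:
            break
    limit = 4
    limit += limit // 34
    if 28 >= limit:
        log(29)
        value = limit[price]
    limit = handle(9)
    if value >= limit:
        limit *= price
    return price

13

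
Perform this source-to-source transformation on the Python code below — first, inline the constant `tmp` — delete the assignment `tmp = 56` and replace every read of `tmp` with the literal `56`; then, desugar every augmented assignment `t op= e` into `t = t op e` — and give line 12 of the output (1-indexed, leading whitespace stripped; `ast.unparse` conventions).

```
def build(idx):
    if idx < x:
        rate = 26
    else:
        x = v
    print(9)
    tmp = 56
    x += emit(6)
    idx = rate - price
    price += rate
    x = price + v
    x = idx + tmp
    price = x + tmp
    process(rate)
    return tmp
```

Transformed code:
def build(idx):
    if idx < x:
        rate = 26
    else:
        x = v
    print(9)
    x = x + emit(6)
    idx = rate - price
    price = price + rate
    x = price + v
    x = idx + 56
    price = x + 56
    process(rate)
    return 56

price = x + 56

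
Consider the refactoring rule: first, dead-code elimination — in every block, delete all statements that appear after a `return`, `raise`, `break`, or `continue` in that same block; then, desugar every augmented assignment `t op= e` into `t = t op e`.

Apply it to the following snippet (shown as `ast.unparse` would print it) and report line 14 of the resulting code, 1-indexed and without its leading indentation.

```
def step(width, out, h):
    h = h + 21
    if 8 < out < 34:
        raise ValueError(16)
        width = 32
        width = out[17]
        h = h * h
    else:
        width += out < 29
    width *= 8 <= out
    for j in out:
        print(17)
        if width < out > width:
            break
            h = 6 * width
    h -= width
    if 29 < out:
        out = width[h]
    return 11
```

out = width[h]

Transformed code:
def step(width, out, h):
    h = h + 21
    if 8 < out < 34:
        raise ValueError(16)
    else:
        width = width + (out < 29)
    width = width * (8 <= out)
    for j in out:
        print(17)
        if width < out > width:
            break
    h = h - width
    if 29 < out:
        out = width[h]
    return 11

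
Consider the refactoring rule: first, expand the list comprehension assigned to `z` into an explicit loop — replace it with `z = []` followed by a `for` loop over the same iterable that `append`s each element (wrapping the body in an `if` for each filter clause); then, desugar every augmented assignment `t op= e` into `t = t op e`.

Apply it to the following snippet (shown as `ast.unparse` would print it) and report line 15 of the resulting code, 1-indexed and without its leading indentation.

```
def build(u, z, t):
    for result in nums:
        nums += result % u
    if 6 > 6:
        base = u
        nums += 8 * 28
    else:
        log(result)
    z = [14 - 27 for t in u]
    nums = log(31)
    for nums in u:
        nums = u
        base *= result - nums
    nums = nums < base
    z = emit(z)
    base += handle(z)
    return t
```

Transformed code:
def build(u, z, t):
    for result in nums:
        nums = nums + result % u
    if 6 > 6:
        base = u
        nums = nums + 8 * 28
    else:
        log(result)
    z = []
    for t in u:
        z.append(14 - 27)
    nums = log(31)
    for nums in u:
        nums = u
        base = base * (result - nums)
    nums = nums < base
    z = emit(z)
    base = base + handle(z)
    return t

base = base * (result - nums)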